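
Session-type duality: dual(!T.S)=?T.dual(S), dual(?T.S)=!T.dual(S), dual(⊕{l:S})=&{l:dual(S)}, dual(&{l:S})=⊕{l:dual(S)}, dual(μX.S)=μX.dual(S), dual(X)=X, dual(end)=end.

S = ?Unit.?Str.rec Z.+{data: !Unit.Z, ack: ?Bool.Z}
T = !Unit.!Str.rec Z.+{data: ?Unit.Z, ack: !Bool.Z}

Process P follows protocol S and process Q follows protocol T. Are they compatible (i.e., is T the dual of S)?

?Unit | !Unit  ✓
  ?Str | !Str  ✓
    rec Z | rec Z  ✓ (μ self-dual)
      +{data,ack} | +{data,ack}  ✗ choice polarity not flipped — not dual

NO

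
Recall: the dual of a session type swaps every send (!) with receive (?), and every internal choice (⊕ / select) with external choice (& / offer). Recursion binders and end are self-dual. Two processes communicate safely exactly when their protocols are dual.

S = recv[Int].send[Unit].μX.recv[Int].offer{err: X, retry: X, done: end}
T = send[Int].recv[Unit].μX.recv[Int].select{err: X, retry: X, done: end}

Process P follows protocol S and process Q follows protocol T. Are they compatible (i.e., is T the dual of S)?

recv[Int] ‖ send[Int]  ✓
  send[Unit] ‖ recv[Unit]  ✓
    μX ‖ μX  ✓ (binder kept)
      recv[Int] ‖ recv[Int]  ✗ same direction on both sides — not dual

NO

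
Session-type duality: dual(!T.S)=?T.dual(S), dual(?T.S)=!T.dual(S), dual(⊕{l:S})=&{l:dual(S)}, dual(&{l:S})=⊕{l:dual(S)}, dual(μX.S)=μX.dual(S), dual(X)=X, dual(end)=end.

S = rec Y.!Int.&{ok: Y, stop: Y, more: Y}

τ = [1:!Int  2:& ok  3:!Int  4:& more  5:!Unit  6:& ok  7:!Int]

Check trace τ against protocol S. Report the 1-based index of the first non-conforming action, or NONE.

5

step 1: !Int  match  cont: &{ok: rec Y.…, stop: rec Y.…, more: rec Y.…}
step 2: & ok  match  cont: rec Y.…
step 3: !Int  match  cont: &{ok: rec Y.…, stop: rec Y.…, more: rec Y.…}
step 4: & more  match  cont: rec Y.…
step 5: got !Unit, protocol expects !Int  ✗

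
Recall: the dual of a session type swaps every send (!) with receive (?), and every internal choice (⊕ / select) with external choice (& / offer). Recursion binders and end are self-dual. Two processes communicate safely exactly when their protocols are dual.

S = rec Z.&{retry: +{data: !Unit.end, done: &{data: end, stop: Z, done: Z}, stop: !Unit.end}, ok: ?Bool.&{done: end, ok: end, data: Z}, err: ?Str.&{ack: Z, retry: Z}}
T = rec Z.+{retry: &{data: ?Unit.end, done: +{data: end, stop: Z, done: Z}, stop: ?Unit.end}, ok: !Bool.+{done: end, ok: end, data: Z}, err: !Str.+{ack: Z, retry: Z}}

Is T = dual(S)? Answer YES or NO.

rec Z vs rec Z  match (rec unchanged)
  &{retry,ok,err} vs +{retry,ok,err}  match labels match
    [retry]
      +{data,done,stop} vs &{data,done,stop}  match labels match
        [data]
          !Unit vs ?Unit  match
            end vs end  match
        [done]
          &{data,stop,done} vs +{data,stop,done}  match labels match
            [data]
              end vs end  match
            [stop]
              Z vs Z  match
            [done]
              Z vs Z  match
        [stop]
          !Unit vs ?Unit  match
            end vs end  match
    [ok]
      ?Bool vs !Bool  match
        &{done,ok,data} vs +{done,ok,data}  match labels match
          [done]
            end vs end  match
          [ok]
            end vs end  match
          [data]
            Z vs Z  match
    [err]
      ?Str vs !Str  match
        &{ack,retry} vs +{ack,retry}  match labels match
          [ack]
            Z vs Z  match
          [retry]
            Z vs Z  match

YES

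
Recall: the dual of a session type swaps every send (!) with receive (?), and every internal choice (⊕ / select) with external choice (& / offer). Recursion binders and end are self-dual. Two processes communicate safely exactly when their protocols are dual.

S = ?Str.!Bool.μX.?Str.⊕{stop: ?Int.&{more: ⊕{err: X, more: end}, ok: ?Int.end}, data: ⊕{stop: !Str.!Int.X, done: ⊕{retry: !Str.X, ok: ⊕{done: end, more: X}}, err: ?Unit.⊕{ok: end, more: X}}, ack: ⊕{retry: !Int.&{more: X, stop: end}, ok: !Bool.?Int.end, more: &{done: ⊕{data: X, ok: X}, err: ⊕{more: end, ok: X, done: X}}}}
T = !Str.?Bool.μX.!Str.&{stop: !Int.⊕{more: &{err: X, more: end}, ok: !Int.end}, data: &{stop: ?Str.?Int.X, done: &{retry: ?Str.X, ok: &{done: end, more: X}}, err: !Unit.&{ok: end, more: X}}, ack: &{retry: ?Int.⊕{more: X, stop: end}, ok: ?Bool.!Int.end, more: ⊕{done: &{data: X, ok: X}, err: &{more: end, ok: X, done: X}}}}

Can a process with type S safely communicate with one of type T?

?Str | !Str  match
  !Bool | ?Bool  match
    μX | μX  match (rec unchanged)
      ?Str | !Str  match
        ⊕{stop,data,ack} | &{stop,data,ack}  match same labels
          • stop:
            ?Int | !Int  match
              &{more,ok} | ⊕{more,ok}  match same labels
                • more:
                  ⊕{err,more} | &{err,more}  match same labels
                    • err:
                      X | X  match
                    • more:
                      end | end  match
                • ok:
                  ?Int | !Int  match
                    end | end  match
          • data:
            ⊕{stop,done,err} | &{stop,done,err}  match same labels
              • stop:
                !Str | ?Str  match
                  !Int | ?Int  match
                    X | X  match
              • done:
                ⊕{retry,ok} | &{retry,ok}  match same labels
                  • retry:
                    !Str | ?Str  match
                      X | X  match
                  • ok:
                    ⊕{done,more} | &{done,more}  match same labels
                      • done:
                        end | end  match
                      • more:
                        X | X  match
              • err:
                ?Unit | !Unit  match
                  ⊕{ok,more} | &{ok,more}  match same labels
                    • ok:
                      end | end  match
                    • more:
                      X | X  match
          • ack:
            ⊕{retry,ok,more} | &{retry,ok,more}  match same labels
              • retry:
                !Int | ?Int  match
                  &{more,stop} | ⊕{more,stop}  match same labels
                    • more:
                      X | X  match
                    • stop:
                      end | end  match
              • ok:
                !Bool | ?Bool  match
                  ?Int | !Int  match
                    end | end  match
              • more:
                &{done,err} | ⊕{done,err}  match same labels
                  • done:
                    ⊕{data,ok} | &{data,ok}  match same labels
                      • data:
                        X | X  match
                      • ok:
                        X | X  match
                  • err:
                    ⊕{more,ok,done} | &{more,ok,done}  match same labels
                      • more:
                        end | end  match
                      • ok:
                        X | X  match
                      • done:
                        X | X  match

YES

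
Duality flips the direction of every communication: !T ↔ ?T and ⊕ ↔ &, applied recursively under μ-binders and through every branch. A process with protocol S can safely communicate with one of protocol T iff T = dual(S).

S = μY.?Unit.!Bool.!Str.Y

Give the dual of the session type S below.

μY.!Unit.?Bool.?Str.Y

μY → μY  (rec unchanged)
  ?Unit → !Unit
    !Bool → ?Bool
      !Str → ?Str
        dual(Y) = Y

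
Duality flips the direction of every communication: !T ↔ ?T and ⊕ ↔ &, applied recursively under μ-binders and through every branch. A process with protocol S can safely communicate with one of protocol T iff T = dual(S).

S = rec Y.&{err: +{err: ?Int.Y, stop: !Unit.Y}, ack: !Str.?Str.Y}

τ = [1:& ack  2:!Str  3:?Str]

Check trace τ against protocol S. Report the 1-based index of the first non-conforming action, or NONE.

[1] & ack  match  cont: !Str.?Str.rec Y.…
[2] !Str  match  cont: ?Str.rec Y.…
[3] ?Str  match  cont: rec Y.…
all 3 steps conform

NONE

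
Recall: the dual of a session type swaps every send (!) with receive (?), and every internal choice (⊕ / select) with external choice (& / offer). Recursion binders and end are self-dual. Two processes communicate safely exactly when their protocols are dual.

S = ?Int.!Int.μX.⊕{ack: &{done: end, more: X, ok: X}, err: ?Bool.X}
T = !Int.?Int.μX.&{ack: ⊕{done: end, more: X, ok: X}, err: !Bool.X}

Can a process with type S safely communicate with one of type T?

YES

?Int | !Int  match
  !Int | ?Int  match
    μX | μX  match (binder kept)
      ⊕{ack,err} | &{ack,err}  match same labels
        [ack]
          &{done,more,ok} | ⊕{done,more,ok}  match same labels
            [done]
              end | end  match
            [more]
              X | X  match
            [ok]
              X | X  match
        [err]
          ?Bool | !Bool  match
            X | X  match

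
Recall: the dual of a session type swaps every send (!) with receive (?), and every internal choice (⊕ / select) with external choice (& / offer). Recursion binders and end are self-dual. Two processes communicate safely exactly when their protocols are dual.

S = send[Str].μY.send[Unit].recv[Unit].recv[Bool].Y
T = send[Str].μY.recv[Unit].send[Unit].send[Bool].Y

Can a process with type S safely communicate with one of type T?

NO

send[Str] vs send[Str]  ✗ same direction on both sides — not dual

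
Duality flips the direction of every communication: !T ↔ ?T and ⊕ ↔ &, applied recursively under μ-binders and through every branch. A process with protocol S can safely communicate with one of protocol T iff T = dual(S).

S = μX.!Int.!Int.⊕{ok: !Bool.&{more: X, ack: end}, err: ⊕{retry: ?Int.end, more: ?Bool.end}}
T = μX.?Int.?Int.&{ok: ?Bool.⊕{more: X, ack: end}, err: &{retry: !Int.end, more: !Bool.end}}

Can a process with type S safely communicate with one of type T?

μX | μX  ✓ (binder kept)
  !Int | ?Int  ✓
    !Int | ?Int  ✓
      ⊕{ok,err} | &{ok,err}  ✓ same labels
        • ok:
          !Bool | ?Bool  ✓
            &{more,ack} | ⊕{more,ack}  ✓ same labels
              • more:
                X | X  ✓
              • ack:
                end | end  ✓
        • err:
          ⊕{retry,more} | &{retry,more}  ✓ same labels
            • retry:
              ?Int | !Int  ✓
                end | end  ✓
            • more:
              ?Bool | !Bool  ✓
                end | end  ✓

YES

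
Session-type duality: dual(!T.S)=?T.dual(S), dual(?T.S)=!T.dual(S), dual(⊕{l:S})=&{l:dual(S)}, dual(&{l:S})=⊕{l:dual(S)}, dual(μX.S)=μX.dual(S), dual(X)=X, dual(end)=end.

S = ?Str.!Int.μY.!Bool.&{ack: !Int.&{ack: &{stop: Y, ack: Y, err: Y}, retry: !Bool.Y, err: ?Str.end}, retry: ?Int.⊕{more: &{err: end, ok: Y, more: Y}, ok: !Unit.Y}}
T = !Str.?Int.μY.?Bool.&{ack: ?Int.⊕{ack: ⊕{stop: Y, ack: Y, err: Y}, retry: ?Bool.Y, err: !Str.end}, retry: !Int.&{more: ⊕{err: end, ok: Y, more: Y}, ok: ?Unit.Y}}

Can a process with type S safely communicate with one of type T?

NO

?Str ‖ !Str  match
  !Int ‖ ?Int  match
    μY ‖ μY  match (rec unchanged)
      !Bool ‖ ?Bool  match
        &{ack,retry} ‖ &{ack,retry}  ✗ choice polarity not flipped — not dual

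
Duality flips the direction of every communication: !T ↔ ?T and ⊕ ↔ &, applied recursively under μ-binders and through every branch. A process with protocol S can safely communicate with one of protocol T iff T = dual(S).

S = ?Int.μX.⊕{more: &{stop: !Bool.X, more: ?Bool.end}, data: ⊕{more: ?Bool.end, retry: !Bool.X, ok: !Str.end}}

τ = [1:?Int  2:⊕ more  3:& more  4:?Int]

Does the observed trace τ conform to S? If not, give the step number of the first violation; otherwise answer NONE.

step 1: ?Int  ✓  cont: μX.…
step 2: ⊕ more  ✓  cont: &{stop: !Bool.μX.…, more: ?Bool.end}
step 3: & more  ✓  cont: ?Bool.end
step 4: got ?Int, protocol expects ?Bool  ✗

4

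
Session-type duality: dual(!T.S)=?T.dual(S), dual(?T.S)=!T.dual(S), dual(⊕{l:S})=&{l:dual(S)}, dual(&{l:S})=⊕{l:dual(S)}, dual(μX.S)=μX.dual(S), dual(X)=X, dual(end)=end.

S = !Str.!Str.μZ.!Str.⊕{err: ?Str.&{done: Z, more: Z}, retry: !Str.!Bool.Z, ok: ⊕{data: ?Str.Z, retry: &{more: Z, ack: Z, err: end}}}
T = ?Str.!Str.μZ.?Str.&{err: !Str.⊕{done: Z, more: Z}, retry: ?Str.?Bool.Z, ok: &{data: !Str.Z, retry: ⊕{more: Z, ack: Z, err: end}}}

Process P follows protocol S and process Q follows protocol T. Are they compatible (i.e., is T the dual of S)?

NO

!Str vs ?Str  ✓
  !Str vs !Str  ✗ same direction on both sides — not dual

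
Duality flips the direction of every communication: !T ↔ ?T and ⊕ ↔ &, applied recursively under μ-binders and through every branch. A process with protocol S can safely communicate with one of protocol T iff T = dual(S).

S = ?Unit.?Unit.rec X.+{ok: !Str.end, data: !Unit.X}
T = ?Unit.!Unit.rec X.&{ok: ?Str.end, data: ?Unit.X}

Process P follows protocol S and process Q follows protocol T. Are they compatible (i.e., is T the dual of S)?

NO

?Unit | ?Unit  ✗ same direction on both sides — not dual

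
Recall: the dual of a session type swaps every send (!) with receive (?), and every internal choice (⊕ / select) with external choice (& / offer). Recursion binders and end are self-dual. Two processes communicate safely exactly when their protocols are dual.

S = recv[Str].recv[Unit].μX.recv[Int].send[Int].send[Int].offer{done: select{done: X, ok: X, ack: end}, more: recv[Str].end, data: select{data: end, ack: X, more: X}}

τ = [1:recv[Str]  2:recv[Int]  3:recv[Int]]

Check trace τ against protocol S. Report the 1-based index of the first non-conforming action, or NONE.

[1] recv[Str]  ✓  residual = recv[Unit].μX.…
[2] got recv[Int], protocol expects recv[Unit]  ✗

2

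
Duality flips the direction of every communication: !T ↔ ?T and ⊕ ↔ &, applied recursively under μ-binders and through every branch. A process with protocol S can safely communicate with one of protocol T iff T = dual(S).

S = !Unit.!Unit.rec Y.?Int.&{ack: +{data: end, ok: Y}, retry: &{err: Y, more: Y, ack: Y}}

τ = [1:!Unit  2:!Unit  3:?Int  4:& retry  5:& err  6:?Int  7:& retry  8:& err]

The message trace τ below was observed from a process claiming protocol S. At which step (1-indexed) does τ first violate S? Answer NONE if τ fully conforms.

[1] !Unit  ok  state: !Unit.rec Y.…
[2] !Unit  ok  state: rec Y.…
[3] ?Int  ok  state: &{ack: +{data: end, ok: rec Y.…}, retry: &{err: rec Y.…, more: rec Y.…, ack: rec Y.…}}
[4] & retry  ok  state: &{err: rec Y.…, more: rec Y.…, ack: rec Y.…}
[5] & err  ok  state: rec Y.…
[6] ?Int  ok  state: &{ack: +{data: end, ok: rec Y.…}, retry: &{err: rec Y.…, more: rec Y.…, ack: rec Y.…}}
[7] & retry  ok  state: &{err: rec Y.…, more: rec Y.…, ack: rec Y.…}
[8] & err  ok  state: rec Y.…
trace exhausted — no violation

NONE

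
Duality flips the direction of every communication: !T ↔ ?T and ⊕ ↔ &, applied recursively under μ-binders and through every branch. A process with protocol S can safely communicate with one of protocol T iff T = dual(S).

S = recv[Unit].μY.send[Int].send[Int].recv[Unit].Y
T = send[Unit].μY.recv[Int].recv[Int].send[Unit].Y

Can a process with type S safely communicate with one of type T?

recv[Unit] | send[Unit]  ✓
  μY | μY  ✓ (binder kept)
    send[Int] | recv[Int]  ✓
      send[Int] | recv[Int]  ✓
        recv[Unit] | send[Unit]  ✓
          Y | Y  ✓

YES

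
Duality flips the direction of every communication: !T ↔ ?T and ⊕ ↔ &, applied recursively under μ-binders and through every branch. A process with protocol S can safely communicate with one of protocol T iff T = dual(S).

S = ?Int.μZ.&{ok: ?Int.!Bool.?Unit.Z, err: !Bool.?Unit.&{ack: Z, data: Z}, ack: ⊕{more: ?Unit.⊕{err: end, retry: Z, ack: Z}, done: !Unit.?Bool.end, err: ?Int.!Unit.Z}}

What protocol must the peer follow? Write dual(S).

?Int = !Int
  μZ = μZ  (rec unchanged)
    &{ok,err,ack} = ⊕{ok,err,ack}  (external→internal)
      • ok:
        ?Int = !Int
          !Bool = ?Bool
            ?Unit = !Unit
              Z ↦ Z
      • err:
        !Bool = ?Bool
          ?Unit = !Unit
            &{ack,data} = ⊕{ack,data}  (external→internal)
              • ack:
                Z ↦ Z
              • data:
                Z ↦ Z
      • ack:
        ⊕{more,done,err} = &{more,done,err}  (select→offer)
          • more:
            ?Unit = !Unit
              ⊕{err,retry,ack} = &{err,retry,ack}  (select→offer)
                • err:
                  end ↦ end
                • retry:
                  Z ↦ Z
                • ack:
                  Z ↦ Z
          • done:
            !Unit = ?Unit
              ?Bool = !Bool
                end ↦ end
          • err:
            ?Int = !Int
              !Unit = ?Unit
                Z ↦ Z

!Int.μZ.⊕{ok: !Int.?Bool.!Unit.Z, err: ?Bool.!Unit.⊕{ack: Z, data: Z}, ack: &{more: !Unit.&{err: end, retry: Z, ack: Z}, done: ?Unit.!Bool.end, err: !Int.?Unit.Z}}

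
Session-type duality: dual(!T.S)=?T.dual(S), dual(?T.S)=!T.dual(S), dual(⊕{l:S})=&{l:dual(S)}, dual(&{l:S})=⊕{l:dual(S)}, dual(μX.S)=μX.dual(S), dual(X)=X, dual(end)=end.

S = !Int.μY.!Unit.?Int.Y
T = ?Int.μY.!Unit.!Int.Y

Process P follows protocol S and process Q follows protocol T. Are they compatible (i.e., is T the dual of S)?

NO

!Int vs ?Int  ✓
  μY vs μY  ✓ (binder kept)
    !Unit vs !Unit  ✗ same direction on both sides — not dual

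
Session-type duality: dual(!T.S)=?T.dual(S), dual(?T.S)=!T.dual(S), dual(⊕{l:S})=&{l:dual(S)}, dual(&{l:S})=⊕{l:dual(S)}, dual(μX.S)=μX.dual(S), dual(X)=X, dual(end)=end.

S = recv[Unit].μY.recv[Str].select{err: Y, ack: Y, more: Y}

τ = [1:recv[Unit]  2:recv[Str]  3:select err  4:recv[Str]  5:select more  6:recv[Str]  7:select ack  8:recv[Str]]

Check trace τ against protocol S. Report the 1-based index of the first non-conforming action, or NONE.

NONE

[1] recv[Unit]  match  state: μY.…
[2] recv[Str]  match  state: select{err: μY.…, ack: μY.…, more: μY.…}
[3] select err  match  state: μY.…
[4] recv[Str]  match  state: select{err: μY.…, ack: μY.…, more: μY.…}
[5] select more  match  state: μY.…
[6] recv[Str]  match  state: select{err: μY.…, ack: μY.…, more: μY.…}
[7] select ack  match  state: μY.…
[8] recv[Str]  match  state: select{err: μY.…, ack: μY.…, more: μY.…}
τ conforms to S (length 8)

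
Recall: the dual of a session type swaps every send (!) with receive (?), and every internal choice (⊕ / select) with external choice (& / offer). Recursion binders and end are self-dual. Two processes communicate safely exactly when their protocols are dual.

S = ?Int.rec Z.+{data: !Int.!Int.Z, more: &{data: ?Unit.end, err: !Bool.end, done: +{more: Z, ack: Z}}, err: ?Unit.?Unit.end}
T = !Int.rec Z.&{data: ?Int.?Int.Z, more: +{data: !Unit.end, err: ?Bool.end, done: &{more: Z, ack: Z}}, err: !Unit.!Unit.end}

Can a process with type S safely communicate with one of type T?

YES

?Int vs !Int  match
  rec Z vs rec Z  match (rec unchanged)
    +{data,more,err} vs &{data,more,err}  match same labels
      case data:
        !Int vs ?Int  match
          !Int vs ?Int  match
            Z vs Z  match
      case more:
        &{data,err,done} vs +{data,err,done}  match same labels
          case data:
            ?Unit vs !Unit  match
              end vs end  match
          case err:
            !Bool vs ?Bool  match
              end vs end  match
          case done:
            +{more,ack} vs &{more,ack}  match same labels
              case more:
                Z vs Z  match
              case ack:
                Z vs Z  match
      case err:
        ?Unit vs !Unit  match
          ?Unit vs !Unit  match
            end vs end  match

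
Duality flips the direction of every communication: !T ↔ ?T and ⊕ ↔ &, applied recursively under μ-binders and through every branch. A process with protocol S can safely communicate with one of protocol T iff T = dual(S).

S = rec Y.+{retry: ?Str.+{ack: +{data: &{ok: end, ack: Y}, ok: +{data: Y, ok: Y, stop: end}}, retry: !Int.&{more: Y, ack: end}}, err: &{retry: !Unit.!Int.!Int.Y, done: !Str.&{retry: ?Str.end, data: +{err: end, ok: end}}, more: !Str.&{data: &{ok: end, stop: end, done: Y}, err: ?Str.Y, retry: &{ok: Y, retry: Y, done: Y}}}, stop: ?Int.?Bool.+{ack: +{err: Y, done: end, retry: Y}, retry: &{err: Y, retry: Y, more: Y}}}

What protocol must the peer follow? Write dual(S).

rec Y ↦ rec Y  (rec unchanged)
  +{retry,err,stop} ↦ &{retry,err,stop}  (⊕→&)
    [retry]
      ?Str ↦ !Str
        +{ack,retry} ↦ &{ack,retry}  (⊕→&)
          [ack]
            +{data,ok} ↦ &{data,ok}  (⊕→&)
              [data]
                &{ok,ack} ↦ +{ok,ack}  (&→⊕)
                  [ok]
                    end self-dual
                  [ack]
                    Y self-dual
              [ok]
                +{data,ok,stop} ↦ &{data,ok,stop}  (⊕→&)
                  [data]
                    Y self-dual
                  [ok]
                    Y self-dual
                  [stop]
                    end self-dual
          [retry]
            !Int ↦ ?Int
              &{more,ack} ↦ +{more,ack}  (&→⊕)
                [more]
                  Y self-dual
                [ack]
                  end self-dual
    [err]
      &{retry,done,more} ↦ +{retry,done,more}  (&→⊕)
        [retry]
          !Unit ↦ ?Unit
            !Int ↦ ?Int
              !Int ↦ ?Int
                Y self-dual
        [done]
          !Str ↦ ?Str
            &{retry,data} ↦ +{retry,data}  (&→⊕)
              [retry]
                ?Str ↦ !Str
                  end self-dual
              [data]
                +{err,ok} ↦ &{err,ok}  (⊕→&)
                  [err]
                    end self-dual
                  [ok]
                    end self-dual
        [more]
          !Str ↦ ?Str
            &{data,err,retry} ↦ +{data,err,retry}  (&→⊕)
              [data]
                &{ok,stop,done} ↦ +{ok,stop,done}  (&→⊕)
                  [ok]
                    end self-dual
                  [stop]
                    end self-dual
                  [done]
                    Y self-dual
              [err]
                ?Str ↦ !Str
                  Y self-dual
              [retry]
                &{ok,retry,done} ↦ +{ok,retry,done}  (&→⊕)
                  [ok]
                    Y self-dual
                  [retry]
                    Y self-dual
                  [done]
                    Y self-dual
    [stop]
      ?Int ↦ !Int
        ?Bool ↦ !Bool
          +{ack,retry} ↦ &{ack,retry}  (⊕→&)
            [ack]
              +{err,done,retry} ↦ &{err,done,retry}  (⊕→&)
                [err]
                  Y self-dual
                [done]
                  end self-dual
                [retry]
                  Y self-dual
            [retry]
              &{err,retry,more} ↦ +{err,retry,more}  (&→⊕)
                [err]
                  Y self-dual
                [retry]
                  Y self-dual
                [more]
                  Y self-dual

rec Y.&{retry: !Str.&{ack: &{data: +{ok: end, ack: Y}, ok: &{data: Y, ok: Y, stop: end}}, retry: ?Int.+{more: Y, ack: end}}, err: +{retry: ?Unit.?Int.?Int.Y, done: ?Str.+{retry: !Str.end, data: &{err: end, ok: end}}, more: ?Str.+{data: +{ok: end, stop: end, done: Y}, err: !Str.Y, retry: +{ok: Y, retry: Y, done: Y}}}, stop: !Int.!Bool.&{ack: &{err: Y, done: end, retry: Y}, retry: +{err: Y, retry: Y, more: Y}}}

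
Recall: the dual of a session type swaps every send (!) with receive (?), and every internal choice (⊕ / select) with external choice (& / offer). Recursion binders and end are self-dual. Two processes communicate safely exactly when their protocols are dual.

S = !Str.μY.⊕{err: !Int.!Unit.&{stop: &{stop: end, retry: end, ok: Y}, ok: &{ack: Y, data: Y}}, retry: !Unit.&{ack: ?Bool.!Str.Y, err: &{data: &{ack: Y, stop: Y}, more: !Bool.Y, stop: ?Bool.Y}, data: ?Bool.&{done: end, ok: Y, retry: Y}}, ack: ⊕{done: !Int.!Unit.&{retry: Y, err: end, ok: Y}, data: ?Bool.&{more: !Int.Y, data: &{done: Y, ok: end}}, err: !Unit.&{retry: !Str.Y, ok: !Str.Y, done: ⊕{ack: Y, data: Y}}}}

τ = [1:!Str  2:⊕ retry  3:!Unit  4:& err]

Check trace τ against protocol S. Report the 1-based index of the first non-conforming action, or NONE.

step 1: !Str  ✓  residual = μY.…
step 2: ⊕ retry  ✓  residual = !Unit.&{ack: ?Bool.!Str.μY.…, err: &{data: &{ack: μY.…, stop: μY.…}, more: !Bool.μY.…, stop: ?Bool.μY.…}, data: ?Bool.&{done: end, ok: μY.…, retry: μY.…}}
step 3: !Unit  ✓  residual = &{ack: ?Bool.!Str.μY.…, err: &{data: &{ack: μY.…, stop: μY.…}, more: !Bool.μY.…, stop: ?Bool.μY.…}, data: ?Bool.&{done: end, ok: μY.…, retry: μY.…}}
step 4: & err  ✓  residual = &{data: &{ack: μY.…, stop: μY.…}, more: !Bool.μY.…, stop: ?Bool.μY.…}
all 4 steps conform

NONE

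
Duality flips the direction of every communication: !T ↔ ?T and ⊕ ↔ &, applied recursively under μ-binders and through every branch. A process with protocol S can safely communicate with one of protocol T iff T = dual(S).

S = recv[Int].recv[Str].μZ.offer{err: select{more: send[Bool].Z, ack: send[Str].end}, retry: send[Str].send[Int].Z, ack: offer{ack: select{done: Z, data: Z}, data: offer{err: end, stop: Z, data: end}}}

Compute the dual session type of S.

recv[Int] = send[Int]
  recv[Str] = send[Str]
    μZ = μZ  (rec unchanged)
      offer{err,retry,ack} = select{err,retry,ack}  (external→internal)
        [err]
          select{more,ack} = offer{more,ack}  (internal→external)
            [more]
              send[Bool] = recv[Bool]
                Z ↦ Z
            [ack]
              send[Str] = recv[Str]
                end ↦ end
        [retry]
          send[Str] = recv[Str]
            send[Int] = recv[Int]
              Z ↦ Z
        [ack]
          offer{ack,data} = select{ack,data}  (external→internal)
            [ack]
              select{done,data} = offer{done,data}  (internal→external)
                [done]
                  Z ↦ Z
                [data]
                  Z ↦ Z
            [data]
              offer{err,stop,data} = select{err,stop,data}  (external→internal)
                [err]
                  end ↦ end
                [stop]
                  Z ↦ Z
                [data]
                  end ↦ end

send[Int].send[Str].μZ.select{err: offer{more: recv[Bool].Z, ack: recv[Str].end}, retry: recv[Str].recv[Int].Z, ack: select{ack: offer{done: Z, data: Z}, data: select{err: end, stop: Z, data: end}}}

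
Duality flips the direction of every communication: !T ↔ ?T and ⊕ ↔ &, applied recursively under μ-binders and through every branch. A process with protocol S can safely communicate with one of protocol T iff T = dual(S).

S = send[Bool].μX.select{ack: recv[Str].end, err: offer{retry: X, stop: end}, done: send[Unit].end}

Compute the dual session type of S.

recv[Bool].μX.offer{ack: send[Str].end, err: select{retry: X, stop: end}, done: recv[Unit].end}

send[Bool] = recv[Bool]
  μX = μX  (rec unchanged)
    select{ack,err,done} = offer{ack,err,done}  (internal→external)
      case ack:
        recv[Str] = send[Str]
          dual(end) = end
      case err:
        offer{retry,stop} = select{retry,stop}  (offer→select)
          case retry:
            dual(X) = X
          case stop:
            dual(end) = end
      case done:
        send[Unit] = recv[Unit]
          dual(end) = end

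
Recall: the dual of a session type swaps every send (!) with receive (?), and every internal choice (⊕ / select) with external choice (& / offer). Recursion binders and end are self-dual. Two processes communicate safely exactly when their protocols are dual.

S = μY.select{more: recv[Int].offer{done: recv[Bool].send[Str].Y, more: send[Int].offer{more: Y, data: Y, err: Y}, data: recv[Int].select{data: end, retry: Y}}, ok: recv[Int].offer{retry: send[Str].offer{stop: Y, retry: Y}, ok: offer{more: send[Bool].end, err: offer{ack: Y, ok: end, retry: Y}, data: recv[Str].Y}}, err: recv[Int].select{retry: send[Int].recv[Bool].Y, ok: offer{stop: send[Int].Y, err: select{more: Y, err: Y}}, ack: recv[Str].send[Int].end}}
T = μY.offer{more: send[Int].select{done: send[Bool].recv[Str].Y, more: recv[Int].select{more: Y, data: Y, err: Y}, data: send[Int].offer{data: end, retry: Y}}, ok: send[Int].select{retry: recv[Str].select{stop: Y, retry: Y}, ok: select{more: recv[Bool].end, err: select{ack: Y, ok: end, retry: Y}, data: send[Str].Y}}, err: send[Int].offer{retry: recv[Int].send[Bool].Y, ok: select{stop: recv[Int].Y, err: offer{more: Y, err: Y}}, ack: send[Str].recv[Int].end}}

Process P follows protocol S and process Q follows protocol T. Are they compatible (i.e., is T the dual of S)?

YES

μY vs μY  ok (binder kept)
  select{more,ok,err} vs offer{more,ok,err}  ok same labels
    case more:
      recv[Int] vs send[Int]  ok
        offer{done,more,data} vs select{done,more,data}  ok same labels
          case done:
            recv[Bool] vs send[Bool]  ok
              send[Str] vs recv[Str]  ok
                Y vs Y  ok
          case more:
            send[Int] vs recv[Int]  ok
              offer{more,data,err} vs select{more,data,err}  ok same labels
                case more:
                  Y vs Y  ok
                case data:
                  Y vs Y  ok
                case err:
                  Y vs Y  ok
          case data:
            recv[Int] vs send[Int]  ok
              select{data,retry} vs offer{data,retry}  ok same labels
                case data:
                  end vs end  ok
                case retry:
                  Y vs Y  ok
    case ok:
      recv[Int] vs send[Int]  ok
        offer{retry,ok} vs select{retry,ok}  ok same labels
          case retry:
            send[Str] vs recv[Str]  ok
              offer{stop,retry} vs select{stop,retry}  ok same labels
                case stop:
                  Y vs Y  ok
                case retry:
                  Y vs Y  ok
          case ok:
            offer{more,err,data} vs select{more,err,data}  ok same labels
              case more:
                send[Bool] vs recv[Bool]  ok
                  end vs end  ok
              case err:
                offer{ack,ok,retry} vs select{ack,ok,retry}  ok same labels
                  case ack:
                    Y vs Y  ok
                  case ok:
                    end vs end  ok
                  case retry:
                    Y vs Y  ok
              case data:
                recv[Str] vs send[Str]  ok
                  Y vs Y  ok
    case err:
      recv[Int] vs send[Int]  ok
        select{retry,ok,ack} vs offer{retry,ok,ack}  ok same labels
          case retry:
            send[Int] vs recv[Int]  ok
              recv[Bool] vs send[Bool]  ok
                Y vs Y  ok
          case ok:
            offer{stop,err} vs select{stop,err}  ok same labels
              case stop:
                send[Int] vs recv[Int]  ok
                  Y vs Y  ok
              case err:
                select{more,err} vs offer{more,err}  ok same labels
                  case more:
                    Y vs Y  ok
                  case err:
                    Y vs Y  ok
          case ack:
            recv[Str] vs send[Str]  ok
              send[Int] vs recv[Int]  ok
                end vs end  ok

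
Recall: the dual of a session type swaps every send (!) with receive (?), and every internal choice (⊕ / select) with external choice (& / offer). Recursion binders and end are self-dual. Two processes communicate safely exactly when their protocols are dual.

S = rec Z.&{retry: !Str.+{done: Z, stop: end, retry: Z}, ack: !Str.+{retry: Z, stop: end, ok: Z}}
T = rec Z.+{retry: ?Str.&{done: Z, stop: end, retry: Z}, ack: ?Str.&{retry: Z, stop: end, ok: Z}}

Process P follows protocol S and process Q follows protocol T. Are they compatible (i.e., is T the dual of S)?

YES

rec Z ‖ rec Z  ✓ (binder kept)
  &{retry,ack} ‖ +{retry,ack}  ✓ label sets agree
    • retry:
      !Str ‖ ?Str  ✓
        +{done,stop,retry} ‖ &{done,stop,retry}  ✓ label sets agree
          • done:
            Z ‖ Z  ✓
          • stop:
            end ‖ end  ✓
          • retry:
            Z ‖ Z  ✓
    • ack:
      !Str ‖ ?Str  ✓
        +{retry,stop,ok} ‖ &{retry,stop,ok}  ✓ label sets agree
          • retry:
            Z ‖ Z  ✓
          • stop:
            end ‖ end  ✓
          • ok:
            Z ‖ Z  ✓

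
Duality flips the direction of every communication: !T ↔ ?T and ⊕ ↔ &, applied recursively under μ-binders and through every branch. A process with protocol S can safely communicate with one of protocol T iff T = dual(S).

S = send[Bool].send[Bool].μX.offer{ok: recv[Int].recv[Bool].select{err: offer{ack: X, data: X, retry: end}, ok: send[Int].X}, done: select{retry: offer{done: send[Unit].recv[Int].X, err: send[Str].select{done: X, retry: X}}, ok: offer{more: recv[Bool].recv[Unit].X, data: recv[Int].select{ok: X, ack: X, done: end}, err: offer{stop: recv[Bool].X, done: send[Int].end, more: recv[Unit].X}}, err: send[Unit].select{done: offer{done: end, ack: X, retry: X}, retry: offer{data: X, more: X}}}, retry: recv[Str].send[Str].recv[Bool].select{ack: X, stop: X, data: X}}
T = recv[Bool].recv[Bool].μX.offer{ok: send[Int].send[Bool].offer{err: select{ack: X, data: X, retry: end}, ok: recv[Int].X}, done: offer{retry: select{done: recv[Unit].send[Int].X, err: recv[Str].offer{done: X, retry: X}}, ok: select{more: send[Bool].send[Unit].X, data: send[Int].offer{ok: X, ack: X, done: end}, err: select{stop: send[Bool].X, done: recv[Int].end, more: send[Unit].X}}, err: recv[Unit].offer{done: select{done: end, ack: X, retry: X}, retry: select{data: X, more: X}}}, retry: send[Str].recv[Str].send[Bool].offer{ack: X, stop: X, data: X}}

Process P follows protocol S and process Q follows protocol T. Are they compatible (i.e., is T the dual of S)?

NO

send[Bool] | recv[Bool]  ok
  send[Bool] | recv[Bool]  ok
    μX | μX  ok (binder kept)
      offer{ok,done,retry} | offer{ok,done,retry}  ✗ choice polarity not flipped — not dual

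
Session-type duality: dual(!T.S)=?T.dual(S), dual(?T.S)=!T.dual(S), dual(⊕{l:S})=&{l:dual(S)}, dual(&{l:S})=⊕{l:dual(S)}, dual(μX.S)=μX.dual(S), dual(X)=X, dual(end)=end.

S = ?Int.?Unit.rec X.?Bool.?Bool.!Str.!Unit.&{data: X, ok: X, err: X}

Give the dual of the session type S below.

!Int.!Unit.rec X.!Bool.!Bool.?Str.?Unit.+{data: X, ok: X, err: X}

?Int ↦ !Int
  ?Unit ↦ !Unit
    rec X ↦ rec X  (μ self-dual)
      ?Bool ↦ !Bool
        ?Bool ↦ !Bool
          !Str ↦ ?Str
            !Unit ↦ ?Unit
              &{data,ok,err} ↦ +{data,ok,err}  (&→⊕)
                case data:
                  X self-dual
                case ok:
                  X self-dual
                case err:
                  X self-dual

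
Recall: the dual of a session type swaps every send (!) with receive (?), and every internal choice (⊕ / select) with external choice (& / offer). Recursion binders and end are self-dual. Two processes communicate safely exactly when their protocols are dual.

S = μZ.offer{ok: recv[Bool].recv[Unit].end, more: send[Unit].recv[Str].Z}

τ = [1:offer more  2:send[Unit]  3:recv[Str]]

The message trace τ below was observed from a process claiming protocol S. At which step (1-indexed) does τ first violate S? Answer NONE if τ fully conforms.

step 1: offer more  ✓  now at send[Unit].recv[Str].μZ.…
step 2: send[Unit]  ✓  now at recv[Str].μZ.…
step 3: recv[Str]  ✓  now at μZ.…
trace exhausted — no violation

NONE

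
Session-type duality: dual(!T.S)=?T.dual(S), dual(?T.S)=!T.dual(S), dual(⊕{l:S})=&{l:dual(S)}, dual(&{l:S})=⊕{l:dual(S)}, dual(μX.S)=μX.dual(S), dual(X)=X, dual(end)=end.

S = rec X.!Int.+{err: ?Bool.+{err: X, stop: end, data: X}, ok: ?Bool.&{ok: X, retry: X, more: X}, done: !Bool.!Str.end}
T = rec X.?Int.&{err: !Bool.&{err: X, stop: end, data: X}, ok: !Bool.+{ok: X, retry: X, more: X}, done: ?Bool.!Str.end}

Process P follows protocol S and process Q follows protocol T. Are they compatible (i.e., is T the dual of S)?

rec X | rec X  match (binder kept)
  !Int | ?Int  match
    +{err,ok,done} | &{err,ok,done}  match labels match
      [err]
        ?Bool | !Bool  match
          +{err,stop,data} | &{err,stop,data}  match labels match
            [err]
              X | X  match
            [stop]
              end | end  match
            [data]
              X | X  match
      [ok]
        ?Bool | !Bool  match
          &{ok,retry,more} | +{ok,retry,more}  match labels match
            [ok]
              X | X  match
            [retry]
              X | X  match
            [more]
              X | X  match
      [done]
        !Bool | ?Bool  match
          !Str | !Str  ✗ same direction on both sides — not dual

NO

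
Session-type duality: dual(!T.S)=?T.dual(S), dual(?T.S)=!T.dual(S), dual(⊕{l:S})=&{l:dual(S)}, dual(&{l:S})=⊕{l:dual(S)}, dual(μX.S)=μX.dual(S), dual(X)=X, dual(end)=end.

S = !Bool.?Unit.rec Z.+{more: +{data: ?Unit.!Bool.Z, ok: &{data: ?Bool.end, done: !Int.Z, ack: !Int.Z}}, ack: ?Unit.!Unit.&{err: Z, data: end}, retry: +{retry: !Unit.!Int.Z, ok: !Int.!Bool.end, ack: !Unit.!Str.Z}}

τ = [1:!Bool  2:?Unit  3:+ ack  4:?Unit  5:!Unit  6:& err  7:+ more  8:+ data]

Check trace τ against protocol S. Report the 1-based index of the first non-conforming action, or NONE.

NONE

[1] !Bool  ok  state: ?Unit.rec Z.…
[2] ?Unit  ok  state: rec Z.…
[3] + ack  ok  state: ?Unit.!Unit.&{err: rec Z.…, data: end}
[4] ?Unit  ok  state: !Unit.&{err: rec Z.…, data: end}
[5] !Unit  ok  state: &{err: rec Z.…, data: end}
[6] & err  ok  state: rec Z.…
[7] + more  ok  state: +{data: ?Unit.!Bool.rec Z.…, ok: &{data: ?Bool.end, done: !Int.rec Z.…, ack: !Int.rec Z.…}}
[8] + data  ok  state: ?Unit.!Bool.rec Z.…
τ conforms to S (length 8)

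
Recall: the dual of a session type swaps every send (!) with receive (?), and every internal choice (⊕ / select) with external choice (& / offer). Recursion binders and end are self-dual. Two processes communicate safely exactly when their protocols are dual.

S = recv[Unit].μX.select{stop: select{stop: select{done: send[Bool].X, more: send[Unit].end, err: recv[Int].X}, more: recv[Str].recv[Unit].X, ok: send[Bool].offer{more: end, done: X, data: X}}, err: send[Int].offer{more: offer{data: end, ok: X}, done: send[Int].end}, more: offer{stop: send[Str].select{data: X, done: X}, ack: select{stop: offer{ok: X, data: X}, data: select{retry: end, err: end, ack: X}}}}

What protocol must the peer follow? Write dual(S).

recv[Unit] = send[Unit]
  μX = μX  (binder kept)
    select{stop,err,more} = offer{stop,err,more}  (select→offer)
      • stop:
        select{stop,more,ok} = offer{stop,more,ok}  (select→offer)
          • stop:
            select{done,more,err} = offer{done,more,err}  (select→offer)
              • done:
                send[Bool] = recv[Bool]
                  X ↦ X
              • more:
                send[Unit] = recv[Unit]
                  end ↦ end
              • err:
                recv[Int] = send[Int]
                  X ↦ X
          • more:
            recv[Str] = send[Str]
              recv[Unit] = send[Unit]
                X ↦ X
          • ok:
            send[Bool] = recv[Bool]
              offer{more,done,data} = select{more,done,data}  (external→internal)
                • more:
                  end ↦ end
                • done:
                  X ↦ X
                • data:
                  X ↦ X
      • err:
        send[Int] = recv[Int]
          offer{more,done} = select{more,done}  (external→internal)
            • more:
              offer{data,ok} = select{data,ok}  (external→internal)
                • data:
                  end ↦ end
                • ok:
                  X ↦ X
            • done:
              send[Int] = recv[Int]
                end ↦ end
      • more:
        offer{stop,ack} = select{stop,ack}  (external→internal)
          • stop:
            send[Str] = recv[Str]
              select{data,done} = offer{data,done}  (select→offer)
                • data:
                  X ↦ X
                • done:
                  X ↦ X
          • ack:
            select{stop,data} = offer{stop,data}  (select→offer)
              • stop:
                offer{ok,data} = select{ok,data}  (external→internal)
                  • ok:
                    X ↦ X
                  • data:
                    X ↦ X
              • data:
                select{retry,err,ack} = offer{retry,err,ack}  (select→offer)
                  • retry:
                    end ↦ end
                  • err:
                    end ↦ end
                  • ack:
                    X ↦ X

send[Unit].μX.offer{stop: offer{stop: offer{done: recv[Bool].X, more: recv[Unit].end, err: send[Int].X}, more: send[Str].send[Unit].X, ok: recv[Bool].select{more: end, done: X, data: X}}, err: recv[Int].select{more: select{data: end, ok: X}, done: recv[Int].end}, more: select{stop: recv[Str].offer{data: X, done: X}, ack: offer{stop: select{ok: X, data: X}, data: offer{retry: end, err: end, ack: X}}}}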